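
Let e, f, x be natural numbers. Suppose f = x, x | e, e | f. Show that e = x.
f = x and e | f, therefore e | x. x | e, so e = x.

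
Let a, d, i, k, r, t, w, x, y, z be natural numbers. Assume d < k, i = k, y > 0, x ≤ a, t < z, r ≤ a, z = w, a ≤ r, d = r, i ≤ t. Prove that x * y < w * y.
r ≤ a and a ≤ r, hence r = a. Since d = r, d = a. Since d < k, a < k. Since x ≤ a, x < k. i = k and i ≤ t, thus k ≤ t. Because x < k, x < t. z = w and t < z, thus t < w. x < t, so x < w. From y > 0, x * y < w * y.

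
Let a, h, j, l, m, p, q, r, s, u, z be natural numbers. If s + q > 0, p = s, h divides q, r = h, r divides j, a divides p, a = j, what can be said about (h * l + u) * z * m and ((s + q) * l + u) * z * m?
(h * l + u) * z * m ≤ ((s + q) * l + u) * z * m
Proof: Because a = j and a divides p, j divides p. p = s, so j divides s. Since r divides j, r divides s. r = h, so h divides s. From h divides q, h divides s + q. Since s + q > 0, h ≤ s + q. By multiplying by a non-negative, h * l ≤ (s + q) * l. Then h * l + u ≤ (s + q) * l + u. By multiplying by a non-negative, (h * l + u) * z ≤ ((s + q) * l + u) * z. By multiplying by a non-negative, (h * l + u) * z * m ≤ ((s + q) * l + u) * z * m.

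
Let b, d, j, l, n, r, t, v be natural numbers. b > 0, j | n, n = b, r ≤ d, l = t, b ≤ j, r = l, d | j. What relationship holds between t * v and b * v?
t * v ≤ b * v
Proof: From r = l and l = t, r = t. Since r ≤ d, t ≤ d. n = b and j | n, therefore j | b. b > 0, so j ≤ b. Since b ≤ j, j = b. d | j, so d | b. Since b > 0, d ≤ b. From t ≤ d, t ≤ b. Then t * v ≤ b * v.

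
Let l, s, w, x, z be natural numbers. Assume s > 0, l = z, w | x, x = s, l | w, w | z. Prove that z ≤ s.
Since l = z and l | w, z | w. w | z, so w = z. Because x = s and w | x, w | s. Since s > 0, w ≤ s. Since w = z, z ≤ s.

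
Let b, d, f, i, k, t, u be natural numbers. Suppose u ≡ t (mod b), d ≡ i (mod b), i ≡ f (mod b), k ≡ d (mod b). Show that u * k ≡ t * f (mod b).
k ≡ d (mod b) and d ≡ i (mod b), thus k ≡ i (mod b). i ≡ f (mod b), so k ≡ f (mod b). Combined with u ≡ t (mod b), by multiplying congruences, u * k ≡ t * f (mod b).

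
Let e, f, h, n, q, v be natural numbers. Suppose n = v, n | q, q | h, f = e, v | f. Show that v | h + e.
n = v and n | q, so v | q. Because q | h, v | h. From f = e and v | f, v | e. v | h, so v | h + e.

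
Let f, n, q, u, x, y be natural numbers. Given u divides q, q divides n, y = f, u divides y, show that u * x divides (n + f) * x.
u divides q and q divides n, so u divides n. y = f and u divides y, therefore u divides f. Since u divides n, u divides n + f. Then u * x divides (n + f) * x.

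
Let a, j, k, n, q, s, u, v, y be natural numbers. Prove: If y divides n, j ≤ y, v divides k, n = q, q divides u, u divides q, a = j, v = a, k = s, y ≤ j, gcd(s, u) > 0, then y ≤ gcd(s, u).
From j ≤ y and y ≤ j, j = y. v = a and a = j, thus v = j. v divides k, so j divides k. k = s, so j divides s. j = y, so y divides s. q divides u and u divides q, thus q = u. Because n = q and y divides n, y divides q. Because q = u, y divides u. Since y divides s, y divides gcd(s, u). gcd(s, u) > 0, so y ≤ gcd(s, u).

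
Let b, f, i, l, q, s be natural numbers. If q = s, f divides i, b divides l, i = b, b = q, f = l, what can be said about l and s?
l = s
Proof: Since i = b and f divides i, f divides b. f = l, so l divides b. Since b divides l, l = b. Since b = q, l = q. q = s, so l = s.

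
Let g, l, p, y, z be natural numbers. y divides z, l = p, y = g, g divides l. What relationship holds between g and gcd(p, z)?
g divides gcd(p, z)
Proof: l = p and g divides l, therefore g divides p. Because y = g and y divides z, g divides z. Since g divides p, g divides gcd(p, z).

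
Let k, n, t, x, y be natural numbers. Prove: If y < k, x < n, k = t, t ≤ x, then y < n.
k = t and y < k, thus y < t. Because t ≤ x and x < n, t < n. y < t, so y < n.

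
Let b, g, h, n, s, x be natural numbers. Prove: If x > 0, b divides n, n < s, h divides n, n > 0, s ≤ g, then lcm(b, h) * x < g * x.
b divides n and h divides n, so lcm(b, h) divides n. Because n > 0, lcm(b, h) ≤ n. n < s, so lcm(b, h) < s. Since s ≤ g, lcm(b, h) < g. Since x > 0, by multiplying by a positive, lcm(b, h) * x < g * x.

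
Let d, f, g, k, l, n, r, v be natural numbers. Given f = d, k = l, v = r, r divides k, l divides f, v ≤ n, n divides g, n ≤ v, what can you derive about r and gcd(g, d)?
r divides gcd(g, d)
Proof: n ≤ v and v ≤ n, thus n = v. From n divides g, v divides g. v = r, so r divides g. k = l and r divides k, so r divides l. l divides f, so r divides f. f = d, so r divides d. r divides g, so r divides gcd(g, d).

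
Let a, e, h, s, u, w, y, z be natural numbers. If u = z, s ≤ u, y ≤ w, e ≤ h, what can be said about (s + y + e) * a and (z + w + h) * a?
(s + y + e) * a ≤ (z + w + h) * a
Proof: u = z and s ≤ u, thus s ≤ z. y ≤ w and e ≤ h, hence y + e ≤ w + h. s ≤ z, so s + y + e ≤ z + w + h. Then (s + y + e) * a ≤ (z + w + h) * a.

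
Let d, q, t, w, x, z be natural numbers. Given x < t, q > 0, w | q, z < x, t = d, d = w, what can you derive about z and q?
z < q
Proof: From z < x and x < t, z < t. Since t = d, z < d. Because d = w, z < w. Because w | q and q > 0, w ≤ q. Since z < w, z < q.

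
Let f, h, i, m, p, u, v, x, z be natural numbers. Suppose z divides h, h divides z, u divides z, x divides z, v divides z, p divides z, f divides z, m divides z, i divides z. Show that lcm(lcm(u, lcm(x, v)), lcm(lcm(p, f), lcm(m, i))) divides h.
From z divides h and h divides z, z = h. x divides z and v divides z, thus lcm(x, v) divides z. Since u divides z, lcm(u, lcm(x, v)) divides z. Since p divides z and f divides z, lcm(p, f) divides z. m divides z and i divides z, hence lcm(m, i) divides z. Since lcm(p, f) divides z, lcm(lcm(p, f), lcm(m, i)) divides z. Since lcm(u, lcm(x, v)) divides z, lcm(lcm(u, lcm(x, v)), lcm(lcm(p, f), lcm(m, i))) divides z. z = h, so lcm(lcm(u, lcm(x, v)), lcm(lcm(p, f), lcm(m, i))) divides h.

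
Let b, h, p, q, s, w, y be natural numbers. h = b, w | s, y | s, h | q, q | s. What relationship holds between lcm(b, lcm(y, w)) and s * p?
lcm(b, lcm(y, w)) | s * p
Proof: h | q and q | s, thus h | s. From h = b, b | s. y | s and w | s, thus lcm(y, w) | s. b | s, so lcm(b, lcm(y, w)) | s. Then lcm(b, lcm(y, w)) | s * p.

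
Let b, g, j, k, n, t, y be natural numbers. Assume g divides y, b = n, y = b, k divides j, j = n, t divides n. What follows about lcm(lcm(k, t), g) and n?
lcm(lcm(k, t), g) divides n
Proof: j = n and k divides j, hence k divides n. Since t divides n, lcm(k, t) divides n. y = b and b = n, therefore y = n. Since g divides y, g divides n. lcm(k, t) divides n, so lcm(lcm(k, t), g) divides n.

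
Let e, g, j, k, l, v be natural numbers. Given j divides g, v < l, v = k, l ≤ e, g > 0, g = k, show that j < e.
From j divides g and g > 0, j ≤ g. Since g = k, j ≤ k. From v = k and v < l, k < l. Since l ≤ e, k < e. From j ≤ k, j < e.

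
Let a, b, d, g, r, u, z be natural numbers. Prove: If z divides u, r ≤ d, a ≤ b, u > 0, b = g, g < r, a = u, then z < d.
z divides u and u > 0, hence z ≤ u. Since b = g and a ≤ b, a ≤ g. g < r and r ≤ d, thus g < d. Since a ≤ g, a < d. a = u, so u < d. z ≤ u, so z < d.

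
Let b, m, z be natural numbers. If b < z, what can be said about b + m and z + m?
b + m < z + m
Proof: Since b < z, by adding to both sides, b + m < z + m.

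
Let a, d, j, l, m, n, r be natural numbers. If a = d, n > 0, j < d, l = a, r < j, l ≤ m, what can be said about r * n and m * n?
r * n < m * n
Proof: l = a and a = d, hence l = d. From l ≤ m, d ≤ m. Since j < d, j < m. Because r < j, r < m. Since n > 0, r * n < m * n.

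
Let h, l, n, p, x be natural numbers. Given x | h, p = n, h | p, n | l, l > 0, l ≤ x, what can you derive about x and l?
x = l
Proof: p = n and h | p, thus h | n. x | h, so x | n. Since n | l, x | l. Since l > 0, x ≤ l. From l ≤ x, x = l.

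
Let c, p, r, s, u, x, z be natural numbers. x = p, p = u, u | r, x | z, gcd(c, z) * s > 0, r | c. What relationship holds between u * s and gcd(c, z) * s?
u * s ≤ gcd(c, z) * s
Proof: u | r and r | c, hence u | c. Because x = p and x | z, p | z. Since p = u, u | z. Since u | c, u | gcd(c, z). Then u * s | gcd(c, z) * s. Since gcd(c, z) * s > 0, u * s ≤ gcd(c, z) * s.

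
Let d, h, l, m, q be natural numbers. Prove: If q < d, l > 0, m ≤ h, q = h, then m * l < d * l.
q = h and q < d, so h < d. m ≤ h, so m < d. Since l > 0, by multiplying by a positive, m * l < d * l.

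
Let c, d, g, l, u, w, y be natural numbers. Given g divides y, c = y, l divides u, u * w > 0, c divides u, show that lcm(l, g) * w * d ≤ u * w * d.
c = y and c divides u, so y divides u. g divides y, so g divides u. l divides u, so lcm(l, g) divides u. Then lcm(l, g) * w divides u * w. Since u * w > 0, lcm(l, g) * w ≤ u * w. By multiplying by a non-negative, lcm(l, g) * w * d ≤ u * w * d.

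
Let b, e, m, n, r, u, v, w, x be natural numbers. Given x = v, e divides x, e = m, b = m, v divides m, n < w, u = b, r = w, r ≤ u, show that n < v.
u = b and b = m, hence u = m. From e = m and e divides x, m divides x. Because x = v, m divides v. v divides m, so m = v. From u = m, u = v. From r = w and r ≤ u, w ≤ u. Since n < w, n < u. u = v, so n < v.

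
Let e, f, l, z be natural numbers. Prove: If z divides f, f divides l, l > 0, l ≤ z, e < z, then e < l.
Because z divides f and f divides l, z divides l. Because l > 0, z ≤ l. Since l ≤ z, z = l. e < z, so e < l.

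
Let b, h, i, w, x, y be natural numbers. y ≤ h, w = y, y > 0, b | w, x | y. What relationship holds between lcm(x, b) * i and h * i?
lcm(x, b) * i ≤ h * i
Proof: Since w = y and b | w, b | y. x | y, so lcm(x, b) | y. Since y > 0, lcm(x, b) ≤ y. Since y ≤ h, lcm(x, b) ≤ h. Then lcm(x, b) * i ≤ h * i.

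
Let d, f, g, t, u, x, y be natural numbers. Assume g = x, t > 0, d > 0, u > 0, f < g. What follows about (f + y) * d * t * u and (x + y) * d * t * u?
(f + y) * d * t * u < (x + y) * d * t * u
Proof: g = x and f < g, thus f < x. Then f + y < x + y. Since d > 0, by multiplying by a positive, (f + y) * d < (x + y) * d. Using t > 0 and multiplying by a positive, (f + y) * d * t < (x + y) * d * t. From u > 0, by multiplying by a positive, (f + y) * d * t * u < (x + y) * d * t * u.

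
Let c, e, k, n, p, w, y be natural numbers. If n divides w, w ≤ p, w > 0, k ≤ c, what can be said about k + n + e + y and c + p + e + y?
k + n + e + y ≤ c + p + e + y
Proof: Because n divides w and w > 0, n ≤ w. From w ≤ p, n ≤ p. Then n + e ≤ p + e. Then n + e + y ≤ p + e + y. Since k ≤ c, k + n + e + y ≤ c + p + e + y.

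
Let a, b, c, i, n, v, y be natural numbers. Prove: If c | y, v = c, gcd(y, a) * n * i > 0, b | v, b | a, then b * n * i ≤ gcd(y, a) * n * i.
Since v = c and b | v, b | c. Since c | y, b | y. Since b | a, b | gcd(y, a). Then b * n | gcd(y, a) * n. Then b * n * i | gcd(y, a) * n * i. Since gcd(y, a) * n * i > 0, b * n * i ≤ gcd(y, a) * n * i.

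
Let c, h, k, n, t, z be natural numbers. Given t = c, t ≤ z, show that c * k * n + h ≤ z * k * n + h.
t = c and t ≤ z, therefore c ≤ z. By multiplying by a non-negative, c * k ≤ z * k. By multiplying by a non-negative, c * k * n ≤ z * k * n. Then c * k * n + h ≤ z * k * n + h.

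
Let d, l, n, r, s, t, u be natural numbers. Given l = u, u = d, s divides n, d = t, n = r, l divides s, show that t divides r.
l = u and u = d, therefore l = d. Because d = t, l = t. Since l divides s, t divides s. n = r and s divides n, so s divides r. From t divides s, t divides r.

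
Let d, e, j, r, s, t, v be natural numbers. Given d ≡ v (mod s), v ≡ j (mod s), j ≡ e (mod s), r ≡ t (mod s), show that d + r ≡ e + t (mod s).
d ≡ v (mod s) and v ≡ j (mod s), so d ≡ j (mod s). Since j ≡ e (mod s), d ≡ e (mod s). From r ≡ t (mod s), by adding congruences, d + r ≡ e + t (mod s).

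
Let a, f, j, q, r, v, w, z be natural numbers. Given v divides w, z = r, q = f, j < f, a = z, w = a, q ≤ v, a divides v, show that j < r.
w = a and v divides w, so v divides a. Since a divides v, v = a. Since a = z, v = z. Since z = r, v = r. q = f and q ≤ v, thus f ≤ v. Since j < f, j < v. Since v = r, j < r.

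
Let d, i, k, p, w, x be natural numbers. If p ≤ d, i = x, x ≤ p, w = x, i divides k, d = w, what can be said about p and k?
p divides k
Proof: Because d = w and w = x, d = x. p ≤ d, so p ≤ x. Since x ≤ p, x = p. Since i = x, i = p. Since i divides k, p divides k.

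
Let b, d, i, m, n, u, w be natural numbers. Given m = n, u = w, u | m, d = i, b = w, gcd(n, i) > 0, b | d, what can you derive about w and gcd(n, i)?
w ≤ gcd(n, i)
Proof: Because m = n and u | m, u | n. Because u = w, w | n. Since d = i and b | d, b | i. b = w, so w | i. Since w | n, w | gcd(n, i). Since gcd(n, i) > 0, w ≤ gcd(n, i).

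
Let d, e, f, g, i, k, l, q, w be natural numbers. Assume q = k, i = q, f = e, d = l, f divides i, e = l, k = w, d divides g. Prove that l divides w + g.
From i = q and q = k, i = k. k = w, so i = w. From f = e and f divides i, e divides i. From i = w, e divides w. Since e = l, l divides w. d = l and d divides g, therefore l divides g. l divides w, so l divides w + g.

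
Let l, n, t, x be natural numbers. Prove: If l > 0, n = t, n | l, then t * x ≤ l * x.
From n | l and l > 0, n ≤ l. Since n = t, t ≤ l. Then t * x ≤ l * x.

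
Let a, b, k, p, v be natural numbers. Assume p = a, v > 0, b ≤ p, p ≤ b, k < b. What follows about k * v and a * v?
k * v < a * v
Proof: b ≤ p and p ≤ b, hence b = p. p = a, so b = a. k < b, so k < a. Since v > 0, k * v < a * v.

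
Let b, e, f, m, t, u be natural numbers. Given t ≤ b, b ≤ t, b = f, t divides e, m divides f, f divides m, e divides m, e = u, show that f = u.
t ≤ b and b ≤ t, hence t = b. b = f, so t = f. Since t divides e, f divides e. m divides f and f divides m, so m = f. Since e divides m, e divides f. Since f divides e, f = e. Since e = u, f = u.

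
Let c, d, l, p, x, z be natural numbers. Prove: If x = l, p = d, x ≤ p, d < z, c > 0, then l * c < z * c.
Because p = d and x ≤ p, x ≤ d. d < z, so x < z. Since x = l, l < z. Using c > 0, by multiplying by a positive, l * c < z * c.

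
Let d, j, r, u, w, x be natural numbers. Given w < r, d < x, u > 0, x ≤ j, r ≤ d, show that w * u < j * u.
d < x and x ≤ j, so d < j. Since r ≤ d, r < j. Since w < r, w < j. Since u > 0, by multiplying by a positive, w * u < j * u.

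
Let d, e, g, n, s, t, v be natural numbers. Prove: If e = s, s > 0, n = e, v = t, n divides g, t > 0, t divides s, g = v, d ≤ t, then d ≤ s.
t divides s and s > 0, therefore t ≤ s. n = e and e = s, therefore n = s. From g = v and n divides g, n divides v. Because v = t, n divides t. t > 0, so n ≤ t. Since n = s, s ≤ t. t ≤ s, so t = s. Since d ≤ t, d ≤ s.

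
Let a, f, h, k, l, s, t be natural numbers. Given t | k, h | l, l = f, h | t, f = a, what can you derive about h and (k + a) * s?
h | (k + a) * s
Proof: Since h | t and t | k, h | k. l = f and f = a, hence l = a. Since h | l, h | a. Because h | k, h | k + a. Then h | (k + a) * s.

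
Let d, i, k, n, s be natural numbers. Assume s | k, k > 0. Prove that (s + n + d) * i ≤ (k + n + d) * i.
From s | k and k > 0, s ≤ k. Then s + n ≤ k + n. Then s + n + d ≤ k + n + d. Then (s + n + d) * i ≤ (k + n + d) * i.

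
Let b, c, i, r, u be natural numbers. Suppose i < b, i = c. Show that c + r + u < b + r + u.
Since i = c and i < b, c < b. Then c + r < b + r. Then c + r + u < b + r + u.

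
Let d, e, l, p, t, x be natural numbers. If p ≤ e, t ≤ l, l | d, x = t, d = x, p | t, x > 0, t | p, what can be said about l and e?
l ≤ e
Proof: p | t and t | p, hence p = t. From d = x and l | d, l | x. Since x > 0, l ≤ x. x = t, so l ≤ t. t ≤ l, so t = l. From p = t, p = l. Because p ≤ e, l ≤ e.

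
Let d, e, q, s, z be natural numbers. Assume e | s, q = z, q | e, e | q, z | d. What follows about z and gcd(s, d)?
z | gcd(s, d)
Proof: e | q and q | e, so e = q. Since q = z, e = z. e | s, so z | s. z | d, so z | gcd(s, d).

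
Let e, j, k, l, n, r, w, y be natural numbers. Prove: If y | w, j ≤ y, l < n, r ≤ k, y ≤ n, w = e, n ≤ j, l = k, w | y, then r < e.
n ≤ j and j ≤ y, so n ≤ y. y ≤ n, so n = y. Because y | w and w | y, y = w. From n = y, n = w. w = e, so n = e. From l = k and l < n, k < n. Since r ≤ k, r < n. Because n = e, r < e.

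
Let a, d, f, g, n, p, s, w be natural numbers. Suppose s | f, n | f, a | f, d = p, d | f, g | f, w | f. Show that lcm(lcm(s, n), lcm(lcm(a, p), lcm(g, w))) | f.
s | f and n | f, thus lcm(s, n) | f. d = p and d | f, thus p | f. a | f, so lcm(a, p) | f. g | f and w | f, so lcm(g, w) | f. Since lcm(a, p) | f, lcm(lcm(a, p), lcm(g, w)) | f. lcm(s, n) | f, so lcm(lcm(s, n), lcm(lcm(a, p), lcm(g, w))) | f.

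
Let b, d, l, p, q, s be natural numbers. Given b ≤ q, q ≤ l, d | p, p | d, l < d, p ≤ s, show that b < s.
Since b ≤ q and q ≤ l, b ≤ l. d | p and p | d, so d = p. l < d, so l < p. Since p ≤ s, l < s. Since b ≤ l, b < s.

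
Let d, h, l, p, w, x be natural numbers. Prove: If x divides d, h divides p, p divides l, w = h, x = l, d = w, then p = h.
Because x = l and x divides d, l divides d. Since d = w, l divides w. w = h, so l divides h. p divides l, so p divides h. Because h divides p, h = p. Then p = h.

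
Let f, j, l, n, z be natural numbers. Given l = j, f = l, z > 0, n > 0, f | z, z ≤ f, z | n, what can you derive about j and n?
j ≤ n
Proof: From f | z and z > 0, f ≤ z. Since z ≤ f, z = f. f = l, so z = l. l = j, so z = j. Since z | n, j | n. From n > 0, j ≤ n.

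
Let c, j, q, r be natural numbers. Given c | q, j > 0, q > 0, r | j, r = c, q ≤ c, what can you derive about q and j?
q ≤ j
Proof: Because c | q and q > 0, c ≤ q. Since q ≤ c, c = q. r = c and r | j, therefore c | j. j > 0, so c ≤ j. Since c = q, q ≤ j.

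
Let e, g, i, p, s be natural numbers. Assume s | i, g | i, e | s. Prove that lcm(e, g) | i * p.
Because e | s and s | i, e | i. Since g | i, lcm(e, g) | i. Then lcm(e, g) | i * p.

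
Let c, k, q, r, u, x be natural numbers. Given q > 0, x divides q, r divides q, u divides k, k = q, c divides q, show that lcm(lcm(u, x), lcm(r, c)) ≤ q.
Because k = q and u divides k, u divides q. x divides q, so lcm(u, x) divides q. r divides q and c divides q, hence lcm(r, c) divides q. lcm(u, x) divides q, so lcm(lcm(u, x), lcm(r, c)) divides q. q > 0, so lcm(lcm(u, x), lcm(r, c)) ≤ q.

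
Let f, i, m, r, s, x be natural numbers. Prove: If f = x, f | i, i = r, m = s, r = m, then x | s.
r = m and m = s, therefore r = s. Since f = x and f | i, x | i. i = r, so x | r. r = s, so x | s.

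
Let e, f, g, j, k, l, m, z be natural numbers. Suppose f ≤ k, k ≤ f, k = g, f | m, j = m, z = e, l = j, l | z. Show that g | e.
f ≤ k and k ≤ f, hence f = k. Since k = g, f = g. l = j and l | z, thus j | z. z = e, so j | e. j = m, so m | e. Since f | m, f | e. Because f = g, g | e.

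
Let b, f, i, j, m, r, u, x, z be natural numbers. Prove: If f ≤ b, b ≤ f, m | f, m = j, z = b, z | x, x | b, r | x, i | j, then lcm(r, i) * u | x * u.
Because z = b and z | x, b | x. Since x | b, b = x. From f ≤ b and b ≤ f, f = b. From m | f, m | b. b = x, so m | x. m = j, so j | x. From i | j, i | x. Because r | x, lcm(r, i) | x. Then lcm(r, i) * u | x * u.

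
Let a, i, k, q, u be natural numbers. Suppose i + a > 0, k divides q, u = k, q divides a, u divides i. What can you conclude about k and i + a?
k ≤ i + a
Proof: u = k and u divides i, thus k divides i. k divides q and q divides a, so k divides a. Because k divides i, k divides i + a. i + a > 0, so k ≤ i + a.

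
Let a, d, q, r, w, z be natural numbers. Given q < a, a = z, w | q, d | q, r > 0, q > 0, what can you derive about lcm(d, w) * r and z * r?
lcm(d, w) * r < z * r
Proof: From d | q and w | q, lcm(d, w) | q. Since q > 0, lcm(d, w) ≤ q. a = z and q < a, hence q < z. lcm(d, w) ≤ q, so lcm(d, w) < z. Since r > 0, lcm(d, w) * r < z * r.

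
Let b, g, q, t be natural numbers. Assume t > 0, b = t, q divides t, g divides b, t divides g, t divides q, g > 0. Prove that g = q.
From b = t and g divides b, g divides t. t > 0, so g ≤ t. t divides g and g > 0, therefore t ≤ g. Since g ≤ t, g = t. t divides q and q divides t, therefore t = q. From g = t, g = q.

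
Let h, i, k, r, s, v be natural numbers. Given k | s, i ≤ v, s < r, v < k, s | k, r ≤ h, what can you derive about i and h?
i < h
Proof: Since k | s and s | k, k = s. From i ≤ v and v < k, i < k. From k = s, i < s. s < r, so i < r. Since r ≤ h, i < h.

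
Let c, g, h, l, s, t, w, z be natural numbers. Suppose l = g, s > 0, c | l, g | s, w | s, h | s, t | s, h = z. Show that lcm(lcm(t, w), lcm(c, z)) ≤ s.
t | s and w | s, thus lcm(t, w) | s. Because l = g and c | l, c | g. Because g | s, c | s. h = z and h | s, hence z | s. Since c | s, lcm(c, z) | s. lcm(t, w) | s, so lcm(lcm(t, w), lcm(c, z)) | s. Since s > 0, lcm(lcm(t, w), lcm(c, z)) ≤ s.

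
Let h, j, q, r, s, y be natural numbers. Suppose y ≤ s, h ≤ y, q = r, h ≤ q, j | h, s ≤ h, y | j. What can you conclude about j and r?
j ≤ r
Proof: y ≤ s and s ≤ h, thus y ≤ h. h ≤ y, so y = h. Because y | j, h | j. From j | h, h = j. Because q = r and h ≤ q, h ≤ r. h = j, so j ≤ r.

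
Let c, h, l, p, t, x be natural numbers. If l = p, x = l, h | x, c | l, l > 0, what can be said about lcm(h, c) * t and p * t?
lcm(h, c) * t ≤ p * t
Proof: x = l and h | x, therefore h | l. c | l, so lcm(h, c) | l. From l > 0, lcm(h, c) ≤ l. l = p, so lcm(h, c) ≤ p. Then lcm(h, c) * t ≤ p * t.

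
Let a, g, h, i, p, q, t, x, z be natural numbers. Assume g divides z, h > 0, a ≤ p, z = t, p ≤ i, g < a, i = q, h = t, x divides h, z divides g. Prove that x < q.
x divides h and h > 0, hence x ≤ h. h = t, so x ≤ t. g divides z and z divides g, thus g = z. Since z = t, g = t. Since g < a and a ≤ p, g < p. p ≤ i, so g < i. Since g = t, t < i. x ≤ t, so x < i. i = q, so x < q.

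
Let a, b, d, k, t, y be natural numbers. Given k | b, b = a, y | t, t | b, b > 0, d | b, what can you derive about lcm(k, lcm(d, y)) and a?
lcm(k, lcm(d, y)) ≤ a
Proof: y | t and t | b, hence y | b. d | b, so lcm(d, y) | b. k | b, so lcm(k, lcm(d, y)) | b. b > 0, so lcm(k, lcm(d, y)) ≤ b. b = a, so lcm(k, lcm(d, y)) ≤ a.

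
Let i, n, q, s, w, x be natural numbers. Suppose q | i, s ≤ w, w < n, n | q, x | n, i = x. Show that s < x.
n | q and q | i, hence n | i. Since i = x, n | x. From x | n, n = x. Since w < n, w < x. Since s ≤ w, s < x.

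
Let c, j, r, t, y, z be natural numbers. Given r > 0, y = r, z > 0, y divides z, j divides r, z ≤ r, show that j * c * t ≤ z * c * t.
y = r and y divides z, hence r divides z. From z > 0, r ≤ z. z ≤ r, so r = z. Because j divides r and r > 0, j ≤ r. Since r = z, j ≤ z. By multiplying by a non-negative, j * c ≤ z * c. By multiplying by a non-negative, j * c * t ≤ z * c * t.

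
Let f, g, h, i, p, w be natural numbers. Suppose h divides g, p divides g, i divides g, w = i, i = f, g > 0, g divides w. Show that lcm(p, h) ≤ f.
w = i and g divides w, therefore g divides i. Since i divides g, g = i. Since i = f, g = f. Since p divides g and h divides g, lcm(p, h) divides g. Since g > 0, lcm(p, h) ≤ g. Since g = f, lcm(p, h) ≤ f.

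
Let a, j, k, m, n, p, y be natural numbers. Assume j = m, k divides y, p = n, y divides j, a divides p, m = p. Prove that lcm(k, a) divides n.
j = m and y divides j, therefore y divides m. Because k divides y, k divides m. m = p, so k divides p. From a divides p, lcm(k, a) divides p. Because p = n, lcm(k, a) divides n.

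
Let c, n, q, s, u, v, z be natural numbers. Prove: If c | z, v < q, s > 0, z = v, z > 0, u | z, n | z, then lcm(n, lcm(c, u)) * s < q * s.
c | z and u | z, thus lcm(c, u) | z. From n | z, lcm(n, lcm(c, u)) | z. Because z > 0, lcm(n, lcm(c, u)) ≤ z. Since z = v, lcm(n, lcm(c, u)) ≤ v. Since v < q, lcm(n, lcm(c, u)) < q. s > 0, so lcm(n, lcm(c, u)) * s < q * s.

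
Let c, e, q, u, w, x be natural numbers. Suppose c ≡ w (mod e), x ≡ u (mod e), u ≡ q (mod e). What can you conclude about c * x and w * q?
c * x ≡ w * q (mod e)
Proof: From x ≡ u (mod e) and u ≡ q (mod e), x ≡ q (mod e). Combined with c ≡ w (mod e), by multiplying congruences, c * x ≡ w * q (mod e).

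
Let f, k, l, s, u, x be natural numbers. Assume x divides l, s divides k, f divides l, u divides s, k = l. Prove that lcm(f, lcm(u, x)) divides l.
k = l and s divides k, therefore s divides l. Since u divides s, u divides l. Since x divides l, lcm(u, x) divides l. Since f divides l, lcm(f, lcm(u, x)) divides l.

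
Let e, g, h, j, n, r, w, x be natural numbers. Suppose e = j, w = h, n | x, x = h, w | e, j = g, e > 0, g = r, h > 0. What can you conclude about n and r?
n ≤ r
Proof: Because j = g and g = r, j = r. x = h and n | x, so n | h. h > 0, so n ≤ h. w = h and w | e, so h | e. e > 0, so h ≤ e. Since e = j, h ≤ j. Since n ≤ h, n ≤ j. Since j = r, n ≤ r.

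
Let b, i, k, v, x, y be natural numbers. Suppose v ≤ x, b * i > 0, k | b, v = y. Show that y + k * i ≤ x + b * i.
v = y and v ≤ x, thus y ≤ x. Because k | b, k * i | b * i. Since b * i > 0, k * i ≤ b * i. y ≤ x, so y + k * i ≤ x + b * i.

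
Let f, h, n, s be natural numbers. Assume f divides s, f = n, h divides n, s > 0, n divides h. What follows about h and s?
h ≤ s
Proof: Because n divides h and h divides n, n = h. Since f = n, f = h. f divides s, so h divides s. Since s > 0, h ≤ s.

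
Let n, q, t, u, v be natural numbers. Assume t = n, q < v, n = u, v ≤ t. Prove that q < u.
t = n and v ≤ t, so v ≤ n. q < v, so q < n. Because n = u, q < u.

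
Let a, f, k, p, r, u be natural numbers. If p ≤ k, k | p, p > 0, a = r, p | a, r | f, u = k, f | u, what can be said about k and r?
k = r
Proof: k | p and p > 0, therefore k ≤ p. p ≤ k, so p = k. a = r and p | a, therefore p | r. Since p = k, k | r. u = k and f | u, hence f | k. Since r | f, r | k. Since k | r, k = r.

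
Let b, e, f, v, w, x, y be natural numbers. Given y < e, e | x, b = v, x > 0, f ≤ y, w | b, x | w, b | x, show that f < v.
x | w and w | b, hence x | b. Since b | x, x = b. Since b = v, x = v. e | x and x > 0, therefore e ≤ x. Since y < e, y < x. Since f ≤ y, f < x. x = v, so f < v.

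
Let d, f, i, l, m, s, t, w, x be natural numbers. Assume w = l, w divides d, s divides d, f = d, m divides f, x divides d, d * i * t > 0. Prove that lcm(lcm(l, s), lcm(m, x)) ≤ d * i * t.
w = l and w divides d, hence l divides d. Since s divides d, lcm(l, s) divides d. f = d and m divides f, hence m divides d. From x divides d, lcm(m, x) divides d. lcm(l, s) divides d, so lcm(lcm(l, s), lcm(m, x)) divides d. Then lcm(lcm(l, s), lcm(m, x)) divides d * i. Then lcm(lcm(l, s), lcm(m, x)) divides d * i * t. Since d * i * t > 0, lcm(lcm(l, s), lcm(m, x)) ≤ d * i * t.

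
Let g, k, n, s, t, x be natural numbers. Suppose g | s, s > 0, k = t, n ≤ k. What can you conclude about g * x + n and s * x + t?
g * x + n ≤ s * x + t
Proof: Since g | s and s > 0, g ≤ s. Then g * x ≤ s * x. From k = t and n ≤ k, n ≤ t. Since g * x ≤ s * x, g * x + n ≤ s * x + t.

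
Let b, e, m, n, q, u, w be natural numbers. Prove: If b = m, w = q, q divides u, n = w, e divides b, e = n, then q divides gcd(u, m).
n = w and w = q, therefore n = q. b = m and e divides b, hence e divides m. From e = n, n divides m. Since n = q, q divides m. Since q divides u, q divides gcd(u, m).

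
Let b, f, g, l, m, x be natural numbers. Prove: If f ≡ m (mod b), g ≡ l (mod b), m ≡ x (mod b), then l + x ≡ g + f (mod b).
f ≡ m (mod b) and m ≡ x (mod b), thus f ≡ x (mod b). Since g ≡ l (mod b), by adding congruences, g + f ≡ l + x (mod b). Then l + x ≡ g + f (mod b).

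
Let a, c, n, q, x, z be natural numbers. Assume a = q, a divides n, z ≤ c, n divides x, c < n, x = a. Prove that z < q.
x = a and n divides x, thus n divides a. Since a divides n, n = a. a = q, so n = q. z ≤ c and c < n, thus z < n. Since n = q, z < q.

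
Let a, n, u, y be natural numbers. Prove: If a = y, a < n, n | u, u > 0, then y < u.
From a = y and a < n, y < n. n | u and u > 0, hence n ≤ u. Since y < n, y < u.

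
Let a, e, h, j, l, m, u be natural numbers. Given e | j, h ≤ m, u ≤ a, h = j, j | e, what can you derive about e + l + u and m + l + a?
e + l + u ≤ m + l + a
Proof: j | e and e | j, thus j = e. h = j, so h = e. h ≤ m, so e ≤ m. Then e + l ≤ m + l. Since u ≤ a, e + l + u ≤ m + l + a.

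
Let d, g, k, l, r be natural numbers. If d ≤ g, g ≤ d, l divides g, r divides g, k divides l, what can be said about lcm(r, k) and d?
lcm(r, k) divides d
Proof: Since g ≤ d and d ≤ g, g = d. k divides l and l divides g, thus k divides g. Since r divides g, lcm(r, k) divides g. Since g = d, lcm(r, k) divides d.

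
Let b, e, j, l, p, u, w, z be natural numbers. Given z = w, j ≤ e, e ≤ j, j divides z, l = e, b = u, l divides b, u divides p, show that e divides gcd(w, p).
Since j ≤ e and e ≤ j, j = e. j divides z, so e divides z. z = w, so e divides w. Since b = u and l divides b, l divides u. Since l = e, e divides u. u divides p, so e divides p. e divides w, so e divides gcd(w, p).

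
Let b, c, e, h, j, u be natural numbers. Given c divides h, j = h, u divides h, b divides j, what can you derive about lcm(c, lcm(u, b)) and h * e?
lcm(c, lcm(u, b)) divides h * e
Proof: Because j = h and b divides j, b divides h. Since u divides h, lcm(u, b) divides h. c divides h, so lcm(c, lcm(u, b)) divides h. Then lcm(c, lcm(u, b)) divides h * e.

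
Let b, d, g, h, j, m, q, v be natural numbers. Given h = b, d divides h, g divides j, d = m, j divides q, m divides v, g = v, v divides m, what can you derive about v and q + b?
v divides q + b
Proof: g divides j and j divides q, therefore g divides q. Since g = v, v divides q. m divides v and v divides m, thus m = v. d = m, so d = v. d divides h, so v divides h. Since h = b, v divides b. v divides q, so v divides q + b.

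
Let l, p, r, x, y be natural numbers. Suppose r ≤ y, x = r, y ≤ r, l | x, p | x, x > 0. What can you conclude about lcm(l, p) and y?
lcm(l, p) ≤ y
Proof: r ≤ y and y ≤ r, so r = y. Since x = r, x = y. From l | x and p | x, lcm(l, p) | x. x > 0, so lcm(l, p) ≤ x. x = y, so lcm(l, p) ≤ y.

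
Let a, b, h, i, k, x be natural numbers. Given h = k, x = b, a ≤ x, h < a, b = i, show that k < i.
Because x = b and b = i, x = i. h = k and h < a, so k < a. Since a ≤ x, k < x. x = i, so k < i.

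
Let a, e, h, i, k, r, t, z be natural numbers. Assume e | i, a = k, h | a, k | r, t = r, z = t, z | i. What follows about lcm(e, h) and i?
lcm(e, h) | i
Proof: a = k and h | a, hence h | k. k | r, so h | r. From z = t and z | i, t | i. Since t = r, r | i. From h | r, h | i. e | i, so lcm(e, h) | i.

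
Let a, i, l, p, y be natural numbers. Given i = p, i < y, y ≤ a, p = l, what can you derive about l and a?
l < a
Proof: i = p and p = l, therefore i = l. From i < y and y ≤ a, i < a. From i = l, l < a.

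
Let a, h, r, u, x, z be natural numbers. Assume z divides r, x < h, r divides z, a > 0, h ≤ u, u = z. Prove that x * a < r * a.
z divides r and r divides z, so z = r. u = z and h ≤ u, so h ≤ z. Since x < h, x < z. z = r, so x < r. Since a > 0, by multiplying by a positive, x * a < r * a.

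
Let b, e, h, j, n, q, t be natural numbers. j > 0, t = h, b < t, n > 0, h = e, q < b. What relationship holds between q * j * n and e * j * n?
q * j * n < e * j * n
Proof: t = h and h = e, so t = e. From q < b and b < t, q < t. Since t = e, q < e. Because j > 0, q * j < e * j. Since n > 0, q * j * n < e * j * n.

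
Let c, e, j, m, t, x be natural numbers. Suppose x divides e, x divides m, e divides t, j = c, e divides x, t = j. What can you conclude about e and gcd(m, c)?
e divides gcd(m, c)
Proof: Because x divides e and e divides x, x = e. Since x divides m, e divides m. t = j and j = c, therefore t = c. e divides t, so e divides c. e divides m, so e divides gcd(m, c).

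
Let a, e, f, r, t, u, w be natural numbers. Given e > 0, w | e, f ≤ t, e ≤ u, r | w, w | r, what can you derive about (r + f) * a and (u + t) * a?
(r + f) * a ≤ (u + t) * a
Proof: w | r and r | w, therefore w = r. Since w | e and e > 0, w ≤ e. Since w = r, r ≤ e. Since e ≤ u, r ≤ u. f ≤ t, so r + f ≤ u + t. Then (r + f) * a ≤ (u + t) * a.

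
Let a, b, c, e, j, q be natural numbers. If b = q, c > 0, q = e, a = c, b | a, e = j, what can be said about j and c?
j ≤ c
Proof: b = q and q = e, thus b = e. e = j, so b = j. From a = c and b | a, b | c. c > 0, so b ≤ c. Since b = j, j ≤ c.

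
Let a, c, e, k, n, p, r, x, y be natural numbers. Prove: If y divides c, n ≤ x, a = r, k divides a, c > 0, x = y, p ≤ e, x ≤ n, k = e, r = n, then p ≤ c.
n ≤ x and x ≤ n, so n = x. Because r = n, r = x. a = r and k divides a, thus k divides r. r = x, so k divides x. From x = y, k divides y. Since y divides c, k divides c. Since k = e, e divides c. Since c > 0, e ≤ c. Since p ≤ e, p ≤ c.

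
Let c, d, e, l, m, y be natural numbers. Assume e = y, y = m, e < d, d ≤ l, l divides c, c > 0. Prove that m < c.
Because e = y and y = m, e = m. e < d and d ≤ l, thus e < l. Because l divides c and c > 0, l ≤ c. e < l, so e < c. Because e = m, m < c.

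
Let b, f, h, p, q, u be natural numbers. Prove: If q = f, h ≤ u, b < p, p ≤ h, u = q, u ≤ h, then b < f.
h ≤ u and u ≤ h, so h = u. Since u = q, h = q. Since q = f, h = f. Because b < p and p ≤ h, b < h. h = f, so b < f.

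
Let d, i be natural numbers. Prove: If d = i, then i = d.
d = i. By symmetry, i = d.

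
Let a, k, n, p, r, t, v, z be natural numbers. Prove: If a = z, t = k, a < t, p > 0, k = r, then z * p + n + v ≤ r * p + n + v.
t = k and k = r, so t = r. a < t, so a < r. a = z, so z < r. p > 0, so z * p < r * p. Then z * p + n < r * p + n. Then z * p + n + v < r * p + n + v. Then z * p + n + v ≤ r * p + n + v.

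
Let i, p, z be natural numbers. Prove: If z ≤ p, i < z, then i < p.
Because i < z and z ≤ p, by transitivity, i < p.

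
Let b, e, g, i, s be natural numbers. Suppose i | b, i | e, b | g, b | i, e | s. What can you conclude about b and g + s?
b | g + s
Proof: i | b and b | i, hence i = b. Since i | e and e | s, i | s. i = b, so b | s. Since b | g, b | g + s.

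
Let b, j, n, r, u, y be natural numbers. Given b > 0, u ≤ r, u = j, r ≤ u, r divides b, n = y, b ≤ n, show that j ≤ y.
r ≤ u and u ≤ r, therefore r = u. Since r divides b, u divides b. Because b > 0, u ≤ b. u = j, so j ≤ b. b ≤ n, so j ≤ n. n = y, so j ≤ y.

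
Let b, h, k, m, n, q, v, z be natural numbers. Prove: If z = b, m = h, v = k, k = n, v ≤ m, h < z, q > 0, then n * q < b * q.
v = k and k = n, thus v = n. Since v ≤ m, n ≤ m. m = h, so n ≤ h. From h < z, n < z. Since z = b, n < b. Combining with q > 0, by multiplying by a positive, n * q < b * q.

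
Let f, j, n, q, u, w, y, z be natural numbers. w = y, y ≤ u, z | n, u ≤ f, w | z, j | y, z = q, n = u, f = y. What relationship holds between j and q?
j | q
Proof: w = y and w | z, therefore y | z. f = y and u ≤ f, therefore u ≤ y. y ≤ u, so u = y. n = u and z | n, hence z | u. u = y, so z | y. From y | z, y = z. z = q, so y = q. Since j | y, j | q.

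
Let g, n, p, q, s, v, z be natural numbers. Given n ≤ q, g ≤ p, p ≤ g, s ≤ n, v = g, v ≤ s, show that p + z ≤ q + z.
From g ≤ p and p ≤ g, g = p. Since v = g, v = p. Since v ≤ s, p ≤ s. s ≤ n, so p ≤ n. n ≤ q, so p ≤ q. Then p + z ≤ q + z.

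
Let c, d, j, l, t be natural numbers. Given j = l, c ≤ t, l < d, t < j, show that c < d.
Because c ≤ t and t < j, c < j. j = l, so c < l. Because l < d, c < d.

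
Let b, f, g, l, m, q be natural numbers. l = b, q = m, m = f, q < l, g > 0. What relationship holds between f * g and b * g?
f * g < b * g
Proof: From q = m and m = f, q = f. Since q < l, f < l. Since l = b, f < b. Since g > 0, by multiplying by a positive, f * g < b * g.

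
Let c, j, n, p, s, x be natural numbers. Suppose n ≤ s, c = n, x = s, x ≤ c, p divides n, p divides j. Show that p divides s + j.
Because x = s and x ≤ c, s ≤ c. Since c = n, s ≤ n. n ≤ s, so n = s. p divides n, so p divides s. Since p divides j, p divides s + j.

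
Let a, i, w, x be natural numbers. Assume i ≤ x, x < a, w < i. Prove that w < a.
Since w < i and i ≤ x, w < x. Since x < a, w < a.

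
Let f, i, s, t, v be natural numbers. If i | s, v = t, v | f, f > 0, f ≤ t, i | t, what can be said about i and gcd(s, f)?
i | gcd(s, f)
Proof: v = t and v | f, thus t | f. Since f > 0, t ≤ f. Since f ≤ t, t = f. i | t, so i | f. Since i | s, i | gcd(s, f).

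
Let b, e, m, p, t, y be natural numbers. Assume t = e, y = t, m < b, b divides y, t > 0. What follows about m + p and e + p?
m + p < e + p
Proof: From y = t and b divides y, b divides t. t > 0, so b ≤ t. Since m < b, m < t. Since t = e, m < e. Then m + p < e + p.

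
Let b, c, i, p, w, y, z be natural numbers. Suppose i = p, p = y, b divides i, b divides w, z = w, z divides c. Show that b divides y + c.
i = p and p = y, hence i = y. b divides i, so b divides y. From z = w and z divides c, w divides c. Since b divides w, b divides c. Since b divides y, b divides y + c.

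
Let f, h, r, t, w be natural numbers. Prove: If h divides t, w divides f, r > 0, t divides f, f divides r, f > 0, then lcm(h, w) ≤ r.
h divides t and t divides f, thus h divides f. From w divides f, lcm(h, w) divides f. f > 0, so lcm(h, w) ≤ f. From f divides r and r > 0, f ≤ r. lcm(h, w) ≤ f, so lcm(h, w) ≤ r.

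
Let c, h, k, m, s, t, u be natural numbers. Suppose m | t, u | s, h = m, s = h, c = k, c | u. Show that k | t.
s = h and u | s, therefore u | h. c | u, so c | h. Since h = m, c | m. Since m | t, c | t. Since c = k, k | t.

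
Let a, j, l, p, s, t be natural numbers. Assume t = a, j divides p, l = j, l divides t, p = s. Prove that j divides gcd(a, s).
l = j and l divides t, hence j divides t. Since t = a, j divides a. p = s and j divides p, therefore j divides s. Since j divides a, j divides gcd(a, s).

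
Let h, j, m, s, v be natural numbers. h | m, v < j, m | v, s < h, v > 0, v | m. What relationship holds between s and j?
s < j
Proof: m | v and v | m, so m = v. Since h | m, h | v. v > 0, so h ≤ v. s < h, so s < v. v < j, so s < j.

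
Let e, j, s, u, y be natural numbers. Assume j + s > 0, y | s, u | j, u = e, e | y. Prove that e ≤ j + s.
Because u = e and u | j, e | j. Since e | y and y | s, e | s. e | j, so e | j + s. j + s > 0, so e ≤ j + s.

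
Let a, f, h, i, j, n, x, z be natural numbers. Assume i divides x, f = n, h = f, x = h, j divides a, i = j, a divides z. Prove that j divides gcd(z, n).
j divides a and a divides z, so j divides z. From x = h and h = f, x = f. i = j and i divides x, hence j divides x. Because x = f, j divides f. f = n, so j divides n. Since j divides z, j divides gcd(z, n).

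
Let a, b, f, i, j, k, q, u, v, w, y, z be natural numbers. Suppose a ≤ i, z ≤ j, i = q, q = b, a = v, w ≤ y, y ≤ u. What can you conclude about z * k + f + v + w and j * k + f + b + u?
z * k + f + v + w ≤ j * k + f + b + u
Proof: z ≤ j, hence z * k ≤ j * k. Then z * k + f ≤ j * k + f. Since i = q and q = b, i = b. a = v and a ≤ i, thus v ≤ i. i = b, so v ≤ b. Since z * k + f ≤ j * k + f, z * k + f + v ≤ j * k + f + b. Because w ≤ y and y ≤ u, w ≤ u. Because z * k + f + v ≤ j * k + f + b, z * k + f + v + w ≤ j * k + f + b + u.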